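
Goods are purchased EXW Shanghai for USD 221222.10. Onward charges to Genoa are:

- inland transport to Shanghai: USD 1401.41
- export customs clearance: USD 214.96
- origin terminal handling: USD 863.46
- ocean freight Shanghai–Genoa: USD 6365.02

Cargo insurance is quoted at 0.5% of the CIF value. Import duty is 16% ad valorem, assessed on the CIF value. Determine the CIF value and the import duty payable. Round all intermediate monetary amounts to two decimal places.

Let C be the CIF value. C = EXW price + pre-shipment costs + freight + 0.5% × C
C − 0.5% × C = 221222.10 + 1401.41 + 214.96 + 863.46 + 6365.02
0.995 × C = 230066.95
C = 230066.95 / 0.995 = 231223.07
Insurance premium = 0.5% × 231223.07 = 1156.12
Import duty = 231223.07 × 16% = 36995.69

CIF value: USD 231223.07; import duty: USD 36995.69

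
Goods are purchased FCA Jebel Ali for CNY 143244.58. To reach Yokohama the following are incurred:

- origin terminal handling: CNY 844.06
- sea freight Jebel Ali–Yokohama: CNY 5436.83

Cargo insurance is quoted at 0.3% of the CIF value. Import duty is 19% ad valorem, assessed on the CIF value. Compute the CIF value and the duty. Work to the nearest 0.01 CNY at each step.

CIF value: CNY 149975.40; import duty: CNY 28495.33

Let C be the CIF value. C = FCA price + pre-shipment costs + freight + 0.3% × C
C − 0.3% × C = 143244.58 + 844.06 + 5436.83
0.997 × C = 149525.47
C = 149525.47 / 0.997 = 149975.40
Insurance premium = 0.3% × 149975.40 = 449.93
Import duty = 149975.40 × 19% = 28495.33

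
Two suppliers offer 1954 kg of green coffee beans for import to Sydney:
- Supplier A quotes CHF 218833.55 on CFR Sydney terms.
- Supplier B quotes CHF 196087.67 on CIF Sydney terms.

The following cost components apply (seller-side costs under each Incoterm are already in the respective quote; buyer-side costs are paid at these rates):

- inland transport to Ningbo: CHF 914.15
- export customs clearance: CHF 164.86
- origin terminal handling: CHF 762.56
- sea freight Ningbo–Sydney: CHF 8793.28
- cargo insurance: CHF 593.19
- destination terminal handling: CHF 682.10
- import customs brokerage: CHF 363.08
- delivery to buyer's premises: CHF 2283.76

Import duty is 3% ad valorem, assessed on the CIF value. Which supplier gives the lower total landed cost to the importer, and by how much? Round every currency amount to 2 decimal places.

Supplier A (CFR):
CIF value = CFR price + insurance = 218833.55 + 593.19 = 219426.74
Import duty = 219426.74 × 3% = 6582.80
Buyer bears (A): 593.19 + 682.10 + 363.08 + 2283.76 = 3922.13
Landed cost (A) = invoice 218833.55 + 3922.13 + duty 6582.80 = 229338.48
Supplier B (CIF):
The CIF price already equals the CIF value: 196087.67
Import duty = 196087.67 × 3% = 5882.63
Buyer bears (B): 682.10 + 363.08 + 2283.76 = 3328.94
Landed cost (B) = invoice 196087.67 + 3328.94 + duty 5882.63 = 205299.24
Difference = |229338.48 − 205299.24| = 24039.24

Supplier B is cheaper by CHF 24039.24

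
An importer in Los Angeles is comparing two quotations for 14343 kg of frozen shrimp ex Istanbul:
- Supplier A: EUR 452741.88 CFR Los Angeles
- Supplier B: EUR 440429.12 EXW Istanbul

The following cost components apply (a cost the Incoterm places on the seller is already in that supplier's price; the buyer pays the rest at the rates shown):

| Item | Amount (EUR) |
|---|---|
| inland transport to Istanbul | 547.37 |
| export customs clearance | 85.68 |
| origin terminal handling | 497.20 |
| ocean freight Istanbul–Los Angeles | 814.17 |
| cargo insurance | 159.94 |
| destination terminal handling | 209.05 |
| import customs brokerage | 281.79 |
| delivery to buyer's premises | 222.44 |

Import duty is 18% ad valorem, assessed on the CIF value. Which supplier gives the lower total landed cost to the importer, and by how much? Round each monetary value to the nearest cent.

Supplier B is cheaper by EUR 12234.64

Supplier A (CFR):
CIF value = CFR price + insurance = 452741.88 + 159.94 = 452901.82
Import duty = 452901.82 × 18% = 81522.33
Buyer bears (A): 159.94 + 209.05 + 281.79 + 222.44 = 873.22
Landed cost (A) = invoice 452741.88 + 873.22 + duty 81522.33 = 535137.43
Supplier B (EXW):
CIF value = EXW price + inland to port + export clearance + origin terminal + freight + insurance = 440429.12 + 547.37 + 85.68 + 497.20 + 814.17 + 159.94 = 442533.48
Import duty = 442533.48 × 18% = 79656.03
Buyer bears (B): 547.37 + 85.68 + 497.20 + 814.17 + 159.94 + 209.05 + 281.79 + 222.44 = 2817.64
Landed cost (B) = invoice 440429.12 + 2817.64 + duty 79656.03 = 522902.79
Difference = |535137.43 − 522902.79| = 12234.64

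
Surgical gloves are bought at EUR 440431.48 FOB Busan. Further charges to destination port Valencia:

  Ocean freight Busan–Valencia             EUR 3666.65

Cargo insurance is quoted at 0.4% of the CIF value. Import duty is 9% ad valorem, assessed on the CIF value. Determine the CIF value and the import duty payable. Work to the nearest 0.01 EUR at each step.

Let C be the CIF value. C = FOB price + freight + 0.4% × C
C − 0.4% × C = 440431.48 + 3666.65
0.996 × C = 444098.13
C = 444098.13 / 0.996 = 445881.66
Insurance premium = 0.4% × 445881.66 = 1783.53
Import duty = 445881.66 × 9% = 40129.35

CIF value: EUR 445881.66; import duty: EUR 40129.35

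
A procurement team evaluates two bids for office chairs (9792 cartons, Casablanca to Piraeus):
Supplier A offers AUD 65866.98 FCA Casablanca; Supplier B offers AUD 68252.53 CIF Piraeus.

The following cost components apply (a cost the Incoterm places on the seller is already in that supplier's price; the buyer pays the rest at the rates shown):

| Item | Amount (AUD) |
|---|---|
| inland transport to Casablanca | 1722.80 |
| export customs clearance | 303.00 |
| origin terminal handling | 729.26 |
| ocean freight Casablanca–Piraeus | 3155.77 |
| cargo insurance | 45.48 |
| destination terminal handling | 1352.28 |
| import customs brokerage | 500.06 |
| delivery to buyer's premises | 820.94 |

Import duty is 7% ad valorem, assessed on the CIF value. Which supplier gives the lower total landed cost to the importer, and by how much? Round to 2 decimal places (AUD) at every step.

Supplier A (FCA):
CIF value = FCA price + origin terminal + freight + insurance = 65866.98 + 729.26 + 3155.77 + 45.48 = 69797.49
Import duty = 69797.49 × 7% = 4885.82
Buyer bears (A): 729.26 + 3155.77 + 45.48 + 1352.28 + 500.06 + 820.94 = 6603.79
Landed cost (A) = invoice 65866.98 + 6603.79 + duty 4885.82 = 77356.59
Supplier B (CIF):
The CIF price already equals the CIF value: 68252.53
Import duty = 68252.53 × 7% = 4777.68
Buyer bears (B): 1352.28 + 500.06 + 820.94 = 2673.28
Landed cost (B) = invoice 68252.53 + 2673.28 + duty 4777.68 = 75703.49
Difference = |77356.59 − 75703.49| = 1653.10

Supplier B is cheaper by AUD 1653.10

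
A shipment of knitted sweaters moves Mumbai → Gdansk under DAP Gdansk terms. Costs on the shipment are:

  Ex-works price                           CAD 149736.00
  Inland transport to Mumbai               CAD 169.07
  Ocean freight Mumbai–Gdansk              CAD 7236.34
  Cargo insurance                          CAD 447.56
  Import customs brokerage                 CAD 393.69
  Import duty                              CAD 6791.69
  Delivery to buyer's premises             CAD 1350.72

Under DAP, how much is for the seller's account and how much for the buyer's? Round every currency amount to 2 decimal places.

Seller: CAD 158939.69; buyer: CAD 7185.38

DAP: the seller bears all costs to the named destination except import duty and clearance.
Seller's account: goods 149736.00 + inland to port 169.07 + freight 7236.34 + insurance 447.56 + delivery 1350.72 = 158939.69
Buyer's account: brokerage 393.69 + duty 6791.69 = 7185.38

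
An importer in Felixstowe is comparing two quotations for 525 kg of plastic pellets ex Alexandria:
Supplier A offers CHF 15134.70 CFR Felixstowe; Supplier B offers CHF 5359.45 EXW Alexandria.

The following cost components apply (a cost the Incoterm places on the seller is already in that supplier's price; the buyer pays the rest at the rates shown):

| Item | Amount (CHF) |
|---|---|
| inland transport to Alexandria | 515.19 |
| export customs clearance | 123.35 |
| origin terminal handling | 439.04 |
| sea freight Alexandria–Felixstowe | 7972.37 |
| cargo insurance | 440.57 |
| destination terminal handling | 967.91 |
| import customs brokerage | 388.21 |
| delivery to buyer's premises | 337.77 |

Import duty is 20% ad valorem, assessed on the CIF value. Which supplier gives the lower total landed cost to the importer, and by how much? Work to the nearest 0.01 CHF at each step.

Supplier A (CFR):
CIF value = CFR price + insurance = 15134.70 + 440.57 = 15575.27
Import duty = 15575.27 × 20% = 3115.05
Buyer bears (A): 440.57 + 967.91 + 388.21 + 337.77 = 2134.46
Landed cost (A) = invoice 15134.70 + 2134.46 + duty 3115.05 = 20384.21
Supplier B (EXW):
CIF value = EXW price + inland to port + export clearance + origin terminal + freight + insurance = 5359.45 + 515.19 + 123.35 + 439.04 + 7972.37 + 440.57 = 14849.97
Import duty = 14849.97 × 20% = 2969.99
Buyer bears (B): 515.19 + 123.35 + 439.04 + 7972.37 + 440.57 + 967.91 + 388.21 + 337.77 = 11184.41
Landed cost (B) = invoice 5359.45 + 11184.41 + duty 2969.99 = 19513.85
Difference = |20384.21 − 19513.85| = 870.36

Supplier B is cheaper by CHF 870.36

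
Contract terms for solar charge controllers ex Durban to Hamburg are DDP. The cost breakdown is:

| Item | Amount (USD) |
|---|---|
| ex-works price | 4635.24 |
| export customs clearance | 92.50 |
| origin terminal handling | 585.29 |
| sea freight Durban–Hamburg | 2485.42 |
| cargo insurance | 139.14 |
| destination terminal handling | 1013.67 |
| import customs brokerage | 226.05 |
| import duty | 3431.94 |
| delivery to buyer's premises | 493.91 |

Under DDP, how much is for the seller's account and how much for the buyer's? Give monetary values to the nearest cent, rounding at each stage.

DDP: the seller bears all costs including import duty.
Seller's account: goods 4635.24 + export clearance 92.50 + origin terminal 585.29 + freight 2485.42 + insurance 139.14 + destination terminal 1013.67 + brokerage 226.05 + duty 3431.94 + delivery 493.91 = 13103.16
Buyer's account: 0.00

Seller: USD 13103.16; buyer: USD 0.00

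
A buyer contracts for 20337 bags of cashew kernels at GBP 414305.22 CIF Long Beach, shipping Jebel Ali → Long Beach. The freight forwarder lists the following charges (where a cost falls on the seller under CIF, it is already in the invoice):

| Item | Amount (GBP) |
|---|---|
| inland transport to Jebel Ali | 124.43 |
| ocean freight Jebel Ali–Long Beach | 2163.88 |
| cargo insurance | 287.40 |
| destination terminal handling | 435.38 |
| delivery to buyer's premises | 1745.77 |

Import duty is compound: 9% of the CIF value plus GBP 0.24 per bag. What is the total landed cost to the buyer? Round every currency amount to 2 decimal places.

CIF: the seller pays costs through ocean freight and marine insurance to the destination port.
Already in the invoice (seller's account under CIF): inland to port, freight, insurance — exclude.
The CIF price already equals the CIF value: 414305.22
Ad valorem component: 414305.22 × 9% = 37287.47
Specific component: 20337 × 0.24 = 4880.88
Import duty = 37287.47 + 4880.88 = 42168.35
Buyer bears: destination terminal 435.38 + delivery 1745.77 + duty 42168.35 = 44349.50
Landed cost = invoice 414305.22 + 44349.50 = 458654.72

Total landed cost: GBP 458654.72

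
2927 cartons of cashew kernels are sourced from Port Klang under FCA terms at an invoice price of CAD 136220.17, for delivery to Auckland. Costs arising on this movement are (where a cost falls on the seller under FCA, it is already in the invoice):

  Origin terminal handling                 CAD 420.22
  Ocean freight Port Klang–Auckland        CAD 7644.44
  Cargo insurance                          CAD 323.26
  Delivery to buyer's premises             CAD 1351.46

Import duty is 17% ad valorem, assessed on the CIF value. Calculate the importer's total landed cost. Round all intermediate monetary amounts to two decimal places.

Total landed cost: CAD 170542.93

FCA: the seller delivers export-cleared goods to the carrier; the buyer bears costs from that point.
CIF value = FCA price + origin terminal + freight + insurance = 136220.17 + 420.22 + 7644.44 + 323.26 = 144608.09
Import duty = 144608.09 × 17% = 24583.38
Buyer bears: origin terminal 420.22 + freight 7644.44 + insurance 323.26 + delivery 1351.46 + duty 24583.38 = 34322.76
Landed cost = invoice 136220.17 + 34322.76 = 170542.93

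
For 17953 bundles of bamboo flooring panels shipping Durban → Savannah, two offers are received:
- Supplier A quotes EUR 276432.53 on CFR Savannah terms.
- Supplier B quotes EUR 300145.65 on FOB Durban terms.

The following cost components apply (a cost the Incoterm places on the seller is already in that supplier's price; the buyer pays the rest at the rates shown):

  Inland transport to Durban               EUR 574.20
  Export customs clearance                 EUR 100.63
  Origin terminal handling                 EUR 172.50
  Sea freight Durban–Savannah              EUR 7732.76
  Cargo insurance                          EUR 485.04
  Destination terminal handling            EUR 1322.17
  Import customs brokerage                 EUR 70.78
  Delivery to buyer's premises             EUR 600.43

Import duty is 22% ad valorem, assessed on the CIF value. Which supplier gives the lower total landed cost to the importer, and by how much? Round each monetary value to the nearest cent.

Supplier A is cheaper by EUR 38363.97

Supplier A (CFR):
CIF value = CFR price + insurance = 276432.53 + 485.04 = 276917.57
Import duty = 276917.57 × 22% = 60921.87
Buyer bears (A): 485.04 + 1322.17 + 70.78 + 600.43 = 2478.42
Landed cost (A) = invoice 276432.53 + 2478.42 + duty 60921.87 = 339832.82
Supplier B (FOB):
CIF value = FOB price + freight + insurance = 300145.65 + 7732.76 + 485.04 = 308363.45
Import duty = 308363.45 × 22% = 67839.96
Buyer bears (B): 7732.76 + 485.04 + 1322.17 + 70.78 + 600.43 = 10211.18
Landed cost (B) = invoice 300145.65 + 10211.18 + duty 67839.96 = 378196.79
Difference = |339832.82 − 378196.79| = 38363.97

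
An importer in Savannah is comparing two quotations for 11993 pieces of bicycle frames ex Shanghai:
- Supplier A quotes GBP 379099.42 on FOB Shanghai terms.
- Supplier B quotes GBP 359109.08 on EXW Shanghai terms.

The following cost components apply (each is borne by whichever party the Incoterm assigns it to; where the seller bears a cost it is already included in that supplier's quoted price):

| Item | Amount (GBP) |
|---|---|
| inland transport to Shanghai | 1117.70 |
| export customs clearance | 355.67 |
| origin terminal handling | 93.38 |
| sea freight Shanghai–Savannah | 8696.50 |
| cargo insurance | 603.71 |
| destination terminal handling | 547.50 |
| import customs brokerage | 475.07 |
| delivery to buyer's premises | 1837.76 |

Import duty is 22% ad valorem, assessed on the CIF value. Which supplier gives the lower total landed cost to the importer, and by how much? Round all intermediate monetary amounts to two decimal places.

Supplier B is cheaper by GBP 22476.78

Supplier A (FOB):
CIF value = FOB price + freight + insurance = 379099.42 + 8696.50 + 603.71 = 388399.63
Import duty = 388399.63 × 22% = 85447.92
Buyer bears (A): 8696.50 + 603.71 + 547.50 + 475.07 + 1837.76 = 12160.54
Landed cost (A) = invoice 379099.42 + 12160.54 + duty 85447.92 = 476707.88
Supplier B (EXW):
CIF value = EXW price + inland to port + export clearance + origin terminal + freight + insurance = 359109.08 + 1117.70 + 355.67 + 93.38 + 8696.50 + 603.71 = 369976.04
Import duty = 369976.04 × 22% = 81394.73
Buyer bears (B): 1117.70 + 355.67 + 93.38 + 8696.50 + 603.71 + 547.50 + 475.07 + 1837.76 = 13727.29
Landed cost (B) = invoice 359109.08 + 13727.29 + duty 81394.73 = 454231.10
Difference = |476707.88 − 454231.10| = 22476.78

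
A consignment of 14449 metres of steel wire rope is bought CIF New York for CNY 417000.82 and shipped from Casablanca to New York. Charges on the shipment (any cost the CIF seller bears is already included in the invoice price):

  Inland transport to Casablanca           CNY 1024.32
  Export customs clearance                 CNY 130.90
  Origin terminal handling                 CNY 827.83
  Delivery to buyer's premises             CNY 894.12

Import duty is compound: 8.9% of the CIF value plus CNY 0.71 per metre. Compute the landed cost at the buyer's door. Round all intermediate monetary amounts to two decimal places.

Total landed cost: CNY 465266.80

CIF: the seller pays costs through ocean freight and marine insurance to the destination port.
Already in the invoice (seller's account under CIF): inland to port, export clearance, origin terminal — exclude.
The CIF price already equals the CIF value: 417000.82
Ad valorem component: 417000.82 × 8.9% = 37113.07
Specific component: 14449 × 0.71 = 10258.79
Import duty = 37113.07 + 10258.79 = 47371.86
Buyer bears: delivery 894.12 + duty 47371.86 = 48265.98
Landed cost = invoice 417000.82 + 48265.98 = 465266.80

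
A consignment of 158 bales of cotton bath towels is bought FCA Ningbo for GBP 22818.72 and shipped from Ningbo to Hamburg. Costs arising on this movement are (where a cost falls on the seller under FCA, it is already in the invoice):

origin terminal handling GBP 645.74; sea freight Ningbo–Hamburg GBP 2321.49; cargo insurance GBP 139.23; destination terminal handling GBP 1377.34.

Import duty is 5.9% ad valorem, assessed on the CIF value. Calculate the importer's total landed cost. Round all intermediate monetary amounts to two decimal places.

Total landed cost: GBP 28832.11

FCA: the seller delivers export-cleared goods to the carrier; the buyer bears costs from that point.
CIF value = FCA price + origin terminal + freight + insurance = 22818.72 + 645.74 + 2321.49 + 139.23 = 25925.18
Import duty = 25925.18 × 5.9% = 1529.59
Buyer bears: origin terminal 645.74 + freight 2321.49 + insurance 139.23 + destination terminal 1377.34 + duty 1529.59 = 6013.39
Landed cost = invoice 22818.72 + 6013.39 = 28832.11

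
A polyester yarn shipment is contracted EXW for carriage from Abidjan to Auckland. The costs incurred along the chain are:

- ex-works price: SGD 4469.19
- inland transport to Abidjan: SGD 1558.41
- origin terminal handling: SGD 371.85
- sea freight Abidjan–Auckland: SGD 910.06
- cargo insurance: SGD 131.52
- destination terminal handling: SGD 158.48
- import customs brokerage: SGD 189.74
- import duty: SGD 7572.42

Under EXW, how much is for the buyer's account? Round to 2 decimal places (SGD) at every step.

EXW: the seller makes goods available at their premises; the buyer bears all onward costs.
Seller's account: goods 4469.19 = 4469.19
Buyer's account: inland to port 1558.41 + origin terminal 371.85 + freight 910.06 + insurance 131.52 + destination terminal 158.48 + brokerage 189.74 + duty 7572.42 = 10892.48

Buyer's account: SGD 10892.48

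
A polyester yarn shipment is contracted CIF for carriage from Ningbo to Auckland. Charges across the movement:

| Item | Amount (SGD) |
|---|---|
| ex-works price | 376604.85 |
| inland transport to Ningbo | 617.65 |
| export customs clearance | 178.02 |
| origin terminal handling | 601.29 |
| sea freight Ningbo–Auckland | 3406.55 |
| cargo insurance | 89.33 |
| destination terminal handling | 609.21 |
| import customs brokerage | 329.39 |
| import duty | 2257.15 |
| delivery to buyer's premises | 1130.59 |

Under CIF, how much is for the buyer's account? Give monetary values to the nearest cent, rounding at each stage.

Buyer's account: SGD 4326.34

CIF: the seller pays costs through ocean freight and marine insurance to the destination port.
Seller's account: goods 376604.85 + inland to port 617.65 + export clearance 178.02 + origin terminal 601.29 + freight 3406.55 + insurance 89.33 = 381497.69
Buyer's account: destination terminal 609.21 + brokerage 329.39 + duty 2257.15 + delivery 1130.59 = 4326.34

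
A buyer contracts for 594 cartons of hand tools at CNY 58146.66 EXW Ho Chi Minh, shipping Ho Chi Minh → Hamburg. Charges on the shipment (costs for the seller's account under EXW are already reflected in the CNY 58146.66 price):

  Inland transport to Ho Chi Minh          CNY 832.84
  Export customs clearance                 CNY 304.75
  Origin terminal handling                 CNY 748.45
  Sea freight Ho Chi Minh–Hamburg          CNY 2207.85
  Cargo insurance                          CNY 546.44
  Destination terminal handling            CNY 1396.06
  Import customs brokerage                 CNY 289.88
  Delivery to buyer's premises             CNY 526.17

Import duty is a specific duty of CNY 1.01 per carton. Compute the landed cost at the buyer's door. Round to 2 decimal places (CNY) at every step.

EXW: the seller makes goods available at their premises; the buyer bears all onward costs.
CIF value = EXW price + inland to port + export clearance + origin terminal + freight + insurance = 58146.66 + 832.84 + 304.75 + 748.45 + 2207.85 + 546.44 = 62786.99
Import duty = 594 × 1.01 = 599.94
Buyer bears: inland to port 832.84 + export clearance 304.75 + origin terminal 748.45 + freight 2207.85 + insurance 546.44 + destination terminal 1396.06 + brokerage 289.88 + delivery 526.17 + duty 599.94 = 7452.38
Landed cost = invoice 58146.66 + 7452.38 = 65599.04

Total landed cost: CNY 65599.04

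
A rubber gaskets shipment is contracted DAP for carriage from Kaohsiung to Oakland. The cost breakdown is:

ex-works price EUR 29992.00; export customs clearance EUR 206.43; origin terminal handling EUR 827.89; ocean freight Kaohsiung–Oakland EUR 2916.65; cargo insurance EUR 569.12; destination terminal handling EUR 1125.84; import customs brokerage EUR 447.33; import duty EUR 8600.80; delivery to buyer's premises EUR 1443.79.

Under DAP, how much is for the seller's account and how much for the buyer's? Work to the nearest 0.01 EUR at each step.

DAP: the seller bears all costs to the named destination except import duty and clearance.
Seller's account: goods 29992.00 + export clearance 206.43 + origin terminal 827.89 + freight 2916.65 + insurance 569.12 + destination terminal 1125.84 + delivery 1443.79 = 37081.72
Buyer's account: brokerage 447.33 + duty 8600.80 = 9048.13

Seller: EUR 37081.72; buyer: EUR 9048.13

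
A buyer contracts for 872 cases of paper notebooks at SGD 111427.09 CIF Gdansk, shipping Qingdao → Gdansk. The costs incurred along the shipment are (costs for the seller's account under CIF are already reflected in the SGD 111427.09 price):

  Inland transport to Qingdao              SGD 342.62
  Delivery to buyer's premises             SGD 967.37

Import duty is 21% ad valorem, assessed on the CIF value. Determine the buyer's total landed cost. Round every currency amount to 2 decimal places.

CIF: the seller pays costs through ocean freight and marine insurance to the destination port.
Already in the invoice (seller's account under CIF): inland to port — exclude.
The CIF price already equals the CIF value: 111427.09
Import duty = 111427.09 × 21% = 23399.69
Buyer bears: delivery 967.37 + duty 23399.69 = 24367.06
Landed cost = invoice 111427.09 + 24367.06 = 135794.15

Total landed cost: SGD 135794.15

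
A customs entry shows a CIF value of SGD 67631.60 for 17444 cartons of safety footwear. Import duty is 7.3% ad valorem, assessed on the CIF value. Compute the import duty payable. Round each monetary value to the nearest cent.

Import duty = 67631.60 × 7.3% = 4937.11

Import duty: SGD 4937.11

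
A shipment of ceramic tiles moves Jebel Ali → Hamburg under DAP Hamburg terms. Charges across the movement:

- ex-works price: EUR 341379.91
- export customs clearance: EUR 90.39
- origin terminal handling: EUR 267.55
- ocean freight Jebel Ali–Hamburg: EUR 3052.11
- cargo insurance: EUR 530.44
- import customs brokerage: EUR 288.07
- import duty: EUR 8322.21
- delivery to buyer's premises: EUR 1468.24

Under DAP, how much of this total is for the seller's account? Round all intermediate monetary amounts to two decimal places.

Seller's account: EUR 346788.64

DAP: the seller bears all costs to the named destination except import duty and clearance.
Seller's account: goods 341379.91 + export clearance 90.39 + origin terminal 267.55 + freight 3052.11 + insurance 530.44 + delivery 1468.24 = 346788.64
Buyer's account: brokerage 288.07 + duty 8322.21 = 8610.28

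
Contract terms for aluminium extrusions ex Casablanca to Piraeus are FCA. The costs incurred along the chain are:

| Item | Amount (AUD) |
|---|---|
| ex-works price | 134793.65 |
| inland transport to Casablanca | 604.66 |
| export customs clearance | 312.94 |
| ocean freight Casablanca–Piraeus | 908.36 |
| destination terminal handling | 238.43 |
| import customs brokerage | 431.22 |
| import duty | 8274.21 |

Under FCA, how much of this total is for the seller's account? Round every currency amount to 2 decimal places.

FCA: the seller delivers export-cleared goods to the carrier; the buyer bears costs from that point.
Seller's account: goods 134793.65 + inland to port 604.66 + export clearance 312.94 = 135711.25
Buyer's account: freight 908.36 + destination terminal 238.43 + brokerage 431.22 + duty 8274.21 = 9852.22

Seller's account: AUD 135711.25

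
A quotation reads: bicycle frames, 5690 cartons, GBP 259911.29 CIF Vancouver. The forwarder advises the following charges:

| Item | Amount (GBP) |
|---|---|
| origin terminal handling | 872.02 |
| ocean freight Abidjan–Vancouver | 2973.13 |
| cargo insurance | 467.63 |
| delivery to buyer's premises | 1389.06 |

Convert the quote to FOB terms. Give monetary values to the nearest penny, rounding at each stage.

Not relevant to the conversion: origin terminal — on the seller under both CIF and FOB; already in the CIF price and stays in the FOB price. delivery — on the buyer under both terms; not part of either seller's price.
From CIF to FOB, the seller no longer bears: freight, insurance.
FOB price = 259911.29 − 2973.13 − 467.63 = 256470.53

FOB price: GBP 256470.53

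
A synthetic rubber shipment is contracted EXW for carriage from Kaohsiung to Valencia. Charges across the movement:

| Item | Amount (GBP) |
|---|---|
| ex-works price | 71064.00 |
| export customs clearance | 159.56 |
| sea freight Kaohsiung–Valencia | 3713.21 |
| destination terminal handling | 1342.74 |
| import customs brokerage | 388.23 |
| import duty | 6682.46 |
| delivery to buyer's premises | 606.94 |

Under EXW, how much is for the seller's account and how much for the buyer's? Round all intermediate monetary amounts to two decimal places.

EXW: the seller makes goods available at their premises; the buyer bears all onward costs.
Seller's account: goods 71064.00 = 71064.00
Buyer's account: export clearance 159.56 + freight 3713.21 + destination terminal 1342.74 + brokerage 388.23 + duty 6682.46 + delivery 606.94 = 12893.14

Seller: GBP 71064.00; buyer: GBP 12893.14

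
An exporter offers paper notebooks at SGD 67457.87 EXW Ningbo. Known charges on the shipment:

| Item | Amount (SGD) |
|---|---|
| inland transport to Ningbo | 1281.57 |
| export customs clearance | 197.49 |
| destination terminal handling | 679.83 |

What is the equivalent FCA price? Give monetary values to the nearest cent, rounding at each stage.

FCA price: SGD 68936.93

Not relevant to the conversion: destination terminal — on the buyer under both terms; not part of either seller's price.
From EXW to FCA, the seller additionally bears: inland to port, export clearance.
FCA price = 67457.87 + 1281.57 + 197.49 = 68936.93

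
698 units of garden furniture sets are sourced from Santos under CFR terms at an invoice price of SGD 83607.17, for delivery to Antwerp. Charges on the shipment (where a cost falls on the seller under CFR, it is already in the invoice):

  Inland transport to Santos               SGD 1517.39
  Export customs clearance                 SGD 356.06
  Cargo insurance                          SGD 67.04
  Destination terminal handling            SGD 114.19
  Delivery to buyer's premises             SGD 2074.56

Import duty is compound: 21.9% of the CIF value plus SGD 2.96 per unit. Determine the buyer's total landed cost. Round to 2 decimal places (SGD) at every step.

CFR: the seller pays costs through ocean freight to the destination port, but not insurance.
Already in the invoice (seller's account under CFR): inland to port, export clearance — exclude.
CIF value = CFR price + insurance = 83607.17 + 67.04 = 83674.21
Ad valorem component: 83674.21 × 21.9% = 18324.65
Specific component: 698 × 2.96 = 2066.08
Import duty = 18324.65 + 2066.08 = 20390.73
Buyer bears: insurance 67.04 + destination terminal 114.19 + delivery 2074.56 + duty 20390.73 = 22646.52
Landed cost = invoice 83607.17 + 22646.52 = 106253.69

Total landed cost: SGD 106253.69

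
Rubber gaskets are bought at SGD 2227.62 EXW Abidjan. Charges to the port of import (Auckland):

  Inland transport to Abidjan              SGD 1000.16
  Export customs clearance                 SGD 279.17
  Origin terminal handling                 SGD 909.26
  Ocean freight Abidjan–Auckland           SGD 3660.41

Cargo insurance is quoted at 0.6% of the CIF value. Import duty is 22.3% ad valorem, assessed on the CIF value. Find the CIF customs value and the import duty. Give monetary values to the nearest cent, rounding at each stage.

Let C be the CIF value. C = EXW price + pre-shipment costs + freight + 0.6% × C
C − 0.6% × C = 2227.62 + 1000.16 + 279.17 + 909.26 + 3660.41
0.994 × C = 8076.62
C = 8076.62 / 0.994 = 8125.37
Insurance premium = 0.6% × 8125.37 = 48.75
Import duty = 8125.37 × 22.3% = 1811.96

CIF value: SGD 8125.37; import duty: SGD 1811.96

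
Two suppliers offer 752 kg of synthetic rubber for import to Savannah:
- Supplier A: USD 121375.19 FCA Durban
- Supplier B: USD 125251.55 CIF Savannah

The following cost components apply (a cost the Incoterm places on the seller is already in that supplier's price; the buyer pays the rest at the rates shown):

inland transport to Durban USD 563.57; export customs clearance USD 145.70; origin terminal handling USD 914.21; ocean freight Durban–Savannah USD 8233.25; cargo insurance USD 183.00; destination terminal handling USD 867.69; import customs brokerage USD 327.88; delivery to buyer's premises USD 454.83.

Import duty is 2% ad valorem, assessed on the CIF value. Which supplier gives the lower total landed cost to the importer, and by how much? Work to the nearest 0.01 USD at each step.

Supplier A (FCA):
CIF value = FCA price + origin terminal + freight + insurance = 121375.19 + 914.21 + 8233.25 + 183.00 = 130705.65
Import duty = 130705.65 × 2% = 2614.11
Buyer bears (A): 914.21 + 8233.25 + 183.00 + 867.69 + 327.88 + 454.83 = 10980.86
Landed cost (A) = invoice 121375.19 + 10980.86 + duty 2614.11 = 134970.16
Supplier B (CIF):
The CIF price already equals the CIF value: 125251.55
Import duty = 125251.55 × 2% = 2505.03
Buyer bears (B): 867.69 + 327.88 + 454.83 = 1650.40
Landed cost (B) = invoice 125251.55 + 1650.40 + duty 2505.03 = 129406.98
Difference = |134970.16 − 129406.98| = 5563.18

Supplier B is cheaper by USD 5563.18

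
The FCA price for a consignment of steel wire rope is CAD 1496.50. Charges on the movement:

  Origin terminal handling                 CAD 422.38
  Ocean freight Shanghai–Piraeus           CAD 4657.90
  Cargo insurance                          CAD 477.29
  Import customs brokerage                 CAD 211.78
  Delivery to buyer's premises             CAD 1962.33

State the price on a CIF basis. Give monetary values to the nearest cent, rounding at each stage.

CIF price: CAD 7054.07

Not relevant to the conversion: delivery, brokerage — on the buyer under both terms; not part of either seller's price.
From FCA to CIF, the seller additionally bears: origin terminal, freight, insurance.
CIF price = 1496.50 + 422.38 + 4657.90 + 477.29 = 7054.07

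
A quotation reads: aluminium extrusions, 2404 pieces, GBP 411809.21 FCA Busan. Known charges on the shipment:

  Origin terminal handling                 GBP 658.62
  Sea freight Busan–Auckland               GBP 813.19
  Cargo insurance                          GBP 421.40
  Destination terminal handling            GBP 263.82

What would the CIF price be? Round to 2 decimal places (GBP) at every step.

Not relevant to the conversion: destination terminal — on the buyer under both terms; not part of either seller's price.
From FCA to CIF, the seller additionally bears: origin terminal, freight, insurance.
CIF price = 411809.21 + 658.62 + 813.19 + 421.40 = 413702.42

CIF price: GBP 413702.42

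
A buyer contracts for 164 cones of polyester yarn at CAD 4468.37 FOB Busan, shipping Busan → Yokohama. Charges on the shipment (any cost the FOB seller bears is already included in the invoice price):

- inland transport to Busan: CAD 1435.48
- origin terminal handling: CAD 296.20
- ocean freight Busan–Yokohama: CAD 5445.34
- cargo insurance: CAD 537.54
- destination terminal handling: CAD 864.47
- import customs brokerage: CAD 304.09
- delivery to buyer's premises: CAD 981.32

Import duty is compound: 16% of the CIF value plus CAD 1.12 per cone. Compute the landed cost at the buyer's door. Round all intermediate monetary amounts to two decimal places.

Total landed cost: CAD 14457.01

FOB: the seller bears costs until goods are on board at the origin port; the buyer bears freight, insurance and all costs thereafter.
Already in the invoice (seller's account under FOB): inland to port, origin terminal — exclude.
CIF value = FOB price + freight + insurance = 4468.37 + 5445.34 + 537.54 = 10451.25
Ad valorem component: 10451.25 × 16% = 1672.20
Specific component: 164 × 1.12 = 183.68
Import duty = 1672.20 + 183.68 = 1855.88
Buyer bears: freight 5445.34 + insurance 537.54 + destination terminal 864.47 + brokerage 304.09 + delivery 981.32 + duty 1855.88 = 9988.64
Landed cost = invoice 4468.37 + 9988.64 = 14457.01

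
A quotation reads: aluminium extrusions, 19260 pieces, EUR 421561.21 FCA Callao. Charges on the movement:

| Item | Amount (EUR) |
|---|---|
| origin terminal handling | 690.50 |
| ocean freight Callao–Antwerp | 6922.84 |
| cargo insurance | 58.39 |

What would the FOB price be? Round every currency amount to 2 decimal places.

FOB price: EUR 422251.71

Not relevant to the conversion: insurance, freight — on the buyer under both terms; not part of either seller's price.
From FCA to FOB, the seller additionally bears: origin terminal.
FOB price = 421561.21 + 690.50 = 422251.71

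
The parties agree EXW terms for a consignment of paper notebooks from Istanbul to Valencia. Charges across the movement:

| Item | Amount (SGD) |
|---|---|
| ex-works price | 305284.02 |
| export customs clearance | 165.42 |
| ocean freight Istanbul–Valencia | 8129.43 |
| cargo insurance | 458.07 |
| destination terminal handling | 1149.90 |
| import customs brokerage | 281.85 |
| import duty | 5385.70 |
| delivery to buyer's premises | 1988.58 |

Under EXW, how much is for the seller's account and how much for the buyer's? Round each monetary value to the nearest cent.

Seller: SGD 305284.02; buyer: SGD 17558.95

EXW: the seller makes goods available at their premises; the buyer bears all onward costs.
Seller's account: goods 305284.02 = 305284.02
Buyer's account: export clearance 165.42 + freight 8129.43 + insurance 458.07 + destination terminal 1149.90 + brokerage 281.85 + duty 5385.70 + delivery 1988.58 = 17558.95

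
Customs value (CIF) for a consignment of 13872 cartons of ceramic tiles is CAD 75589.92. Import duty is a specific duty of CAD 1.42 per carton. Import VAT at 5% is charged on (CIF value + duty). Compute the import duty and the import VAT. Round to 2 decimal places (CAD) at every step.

Import duty: CAD 19698.24; import VAT: CAD 4764.41

Import duty = 13872 × 1.42 = 19698.24
VAT base = CIF + duty = 75589.92 + 19698.24 = 95288.16
Import VAT = 95288.16 × 5% = 4764.41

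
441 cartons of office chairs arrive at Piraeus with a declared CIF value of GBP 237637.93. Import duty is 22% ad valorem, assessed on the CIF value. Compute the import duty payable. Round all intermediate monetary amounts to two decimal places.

Import duty: GBP 52280.34

Import duty = 237637.93 × 22% = 52280.34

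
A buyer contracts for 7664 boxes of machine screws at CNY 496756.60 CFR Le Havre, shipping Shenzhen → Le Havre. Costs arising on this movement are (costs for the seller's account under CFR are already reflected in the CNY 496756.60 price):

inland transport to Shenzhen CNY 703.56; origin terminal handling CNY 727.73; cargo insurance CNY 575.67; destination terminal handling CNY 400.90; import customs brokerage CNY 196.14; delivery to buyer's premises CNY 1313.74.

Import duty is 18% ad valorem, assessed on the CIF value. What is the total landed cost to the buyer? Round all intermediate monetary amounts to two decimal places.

CFR: the seller pays costs through ocean freight to the destination port, but not insurance.
Already in the invoice (seller's account under CFR): inland to port, origin terminal — exclude.
CIF value = CFR price + insurance = 496756.60 + 575.67 = 497332.27
Import duty = 497332.27 × 18% = 89519.81
Buyer bears: insurance 575.67 + destination terminal 400.90 + brokerage 196.14 + delivery 1313.74 + duty 89519.81 = 92006.26
Landed cost = invoice 496756.60 + 92006.26 = 588762.86

Total landed cost: CNY 588762.86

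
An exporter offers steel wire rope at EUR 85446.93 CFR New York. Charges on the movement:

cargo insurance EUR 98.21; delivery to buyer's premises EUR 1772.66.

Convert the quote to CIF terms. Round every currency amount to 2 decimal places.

Not relevant to the conversion: delivery — on the buyer under both terms; not part of either seller's price.
From CFR to CIF, the seller additionally bears: insurance.
CIF price = 85446.93 + 98.21 = 85545.14

CIF price: EUR 85545.14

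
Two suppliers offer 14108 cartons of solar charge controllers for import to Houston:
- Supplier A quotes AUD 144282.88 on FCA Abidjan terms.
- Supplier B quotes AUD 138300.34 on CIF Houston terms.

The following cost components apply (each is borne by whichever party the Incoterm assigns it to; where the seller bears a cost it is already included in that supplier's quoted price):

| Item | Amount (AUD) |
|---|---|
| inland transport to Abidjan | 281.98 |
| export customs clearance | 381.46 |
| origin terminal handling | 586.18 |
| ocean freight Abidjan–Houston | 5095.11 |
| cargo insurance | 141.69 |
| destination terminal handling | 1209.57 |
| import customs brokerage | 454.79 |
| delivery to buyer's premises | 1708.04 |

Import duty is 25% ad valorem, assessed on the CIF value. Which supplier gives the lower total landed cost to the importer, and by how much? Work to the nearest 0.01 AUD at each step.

Supplier A (FCA):
CIF value = FCA price + origin terminal + freight + insurance = 144282.88 + 586.18 + 5095.11 + 141.69 = 150105.86
Import duty = 150105.86 × 25% = 37526.47
Buyer bears (A): 586.18 + 5095.11 + 141.69 + 1209.57 + 454.79 + 1708.04 = 9195.38
Landed cost (A) = invoice 144282.88 + 9195.38 + duty 37526.47 = 191004.73
Supplier B (CIF):
The CIF price already equals the CIF value: 138300.34
Import duty = 138300.34 × 25% = 34575.09
Buyer bears (B): 1209.57 + 454.79 + 1708.04 = 3372.40
Landed cost (B) = invoice 138300.34 + 3372.40 + duty 34575.09 = 176247.83
Difference = |191004.73 − 176247.83| = 14756.90

Supplier B is cheaper by AUD 14756.90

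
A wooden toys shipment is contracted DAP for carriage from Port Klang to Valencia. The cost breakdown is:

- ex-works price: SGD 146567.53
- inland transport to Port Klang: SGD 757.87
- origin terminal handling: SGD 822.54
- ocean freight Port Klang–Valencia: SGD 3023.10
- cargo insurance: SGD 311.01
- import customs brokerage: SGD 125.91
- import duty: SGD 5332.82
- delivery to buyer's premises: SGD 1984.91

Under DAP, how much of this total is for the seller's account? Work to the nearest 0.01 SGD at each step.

Seller's account: SGD 153466.96

DAP: the seller bears all costs to the named destination except import duty and clearance.
Seller's account: goods 146567.53 + inland to port 757.87 + origin terminal 822.54 + freight 3023.10 + insurance 311.01 + delivery 1984.91 = 153466.96
Buyer's account: brokerage 125.91 + duty 5332.82 = 5458.73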